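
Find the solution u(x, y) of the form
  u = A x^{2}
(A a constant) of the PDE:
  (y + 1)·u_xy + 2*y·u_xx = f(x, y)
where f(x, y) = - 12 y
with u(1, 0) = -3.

Answer: u(x, y) = - 3 x^{2}

Derivation:
Substitute the ansatz u = A x^{2} into the left-hand side.
Derivatives of the ansatz:
  u_xy = 0
  u_xx = 2 A
Term by term:
  (y + 1)·u_xy = 0
  2*y·u_xx = 4 A y
So the left-hand side equals
  4 A y
This must equal f(x, y) = - 12 y identically.
Matching coefficients of the independent functions:
  [y]:  4 A = -12
Solving: A = -3.
Check against the point condition:
  u(1, 0) = -3  ⟹  A = -3  ✓
Hence u(x, y) = - 3 x^{2}.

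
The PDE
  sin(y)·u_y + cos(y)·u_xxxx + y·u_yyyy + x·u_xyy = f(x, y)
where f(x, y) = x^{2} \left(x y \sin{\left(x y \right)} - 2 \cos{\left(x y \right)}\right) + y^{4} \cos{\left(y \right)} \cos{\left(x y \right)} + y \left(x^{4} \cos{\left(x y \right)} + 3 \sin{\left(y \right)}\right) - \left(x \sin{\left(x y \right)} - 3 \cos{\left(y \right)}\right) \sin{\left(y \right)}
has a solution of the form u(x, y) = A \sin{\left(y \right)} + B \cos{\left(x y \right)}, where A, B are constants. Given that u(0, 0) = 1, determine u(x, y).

Answer: u(x, y) = 3 \sin{\left(y \right)} + \cos{\left(x y \right)}

Derivation:
Substitute the ansatz u = A \sin{\left(y \right)} + B \cos{\left(x y \right)} into the left-hand side.
Derivatives of the ansatz:
  u_y = A \cos{\left(y \right)} - B x \sin{\left(x y \right)}
  u_xxxx = B y^{4} \cos{\left(x y \right)}
  u_yyyy = A \sin{\left(y \right)} + B x^{4} \cos{\left(x y \right)}
  u_xyy = B x^{2} y \sin{\left(x y \right)} - 2 B x \cos{\left(x y \right)}
Term by term:
  sin(y)·u_y = A \sin{\left(y \right)} \cos{\left(y \right)} - B x \sin{\left(y \right)} \sin{\left(x y \right)}
  cos(y)·u_xxxx = B y^{4} \cos{\left(y \right)} \cos{\left(x y \right)}
  y·u_yyyy = A y \sin{\left(y \right)} + B x^{4} y \cos{\left(x y \right)}
  x·u_xyy = B x^{3} y \sin{\left(x y \right)} - 2 B x^{2} \cos{\left(x y \right)}
So the left-hand side equals
  A y \sin{\left(y \right)} + A \sin{\left(y \right)} \cos{\left(y \right)} + B x^{4} y \cos{\left(x y \right)} + B x^{3} y \sin{\left(x y \right)} - 2 B x^{2} \cos{\left(x y \right)} - B x \sin{\left(y \right)} \sin{\left(x y \right)} + B y^{4} \cos{\left(y \right)} \cos{\left(x y \right)}
This must equal f(x, y) identically; expanded, f = x^{4} y \cos{\left(x y \right)} + x^{3} y \sin{\left(x y \right)} - 2 x^{2} \cos{\left(x y \right)} - x \sin{\left(y \right)} \sin{\left(x y \right)} + y^{4} \cos{\left(y \right)} \cos{\left(x y \right)} + 3 y \sin{\left(y \right)} + 3 \sin{\left(y \right)} \cos{\left(y \right)}.
Matching coefficients of the independent functions:
  [x^{2} \cos{\left(x y \right)}]:  - 2 B = -2
  [y \sin{\left(y \right)}, \sin{\left(y \right)} \cos{\left(y \right)}]:  A = 3
  [x \sin{\left(y \right)} \sin{\left(x y \right)}]:  - B = -1
  [x^{3} y \sin{\left(x y \right)}, x^{4} y \cos{\left(x y \right)}, y^{4} \cos{\left(y \right)} \cos{\left(x y \right)}]:  B = 1
Solving: A = 3, B = 1.
Check against the point condition:
  u(0, 0) = 1  ⟹  B = 1  ✓
Hence u(x, y) = 3 \sin{\left(y \right)} + \cos{\left(x y \right)}.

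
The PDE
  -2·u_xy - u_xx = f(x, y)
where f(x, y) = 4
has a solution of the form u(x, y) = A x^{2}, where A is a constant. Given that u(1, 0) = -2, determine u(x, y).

Substitute the ansatz u = A x^{2} into the left-hand side.
Derivatives of the ansatz:
  u_xy = 0
  u_xx = 2 A
Term by term:
  -2·u_xy = 0
  -u_xx = - 2 A
So the left-hand side equals
  - 2 A
This must equal f(x, y) = 4 identically.
Matching coefficients of the independent functions:
  [constant term]:  - 2 A = 4
Solving: A = -2.
Check against the point condition:
  u(1, 0) = -2  ⟹  A = -2  ✓
Hence u(x, y) = - 2 x^{2}.

Answer: u(x, y) = - 2 x^{2}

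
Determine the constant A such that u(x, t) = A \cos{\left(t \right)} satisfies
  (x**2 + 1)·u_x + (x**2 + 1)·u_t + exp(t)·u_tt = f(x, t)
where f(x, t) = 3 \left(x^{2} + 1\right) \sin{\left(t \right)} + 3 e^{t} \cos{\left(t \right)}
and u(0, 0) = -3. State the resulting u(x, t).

Answer: u(x, t) = - 3 \cos{\left(t \right)}

Derivation:
Substitute the ansatz u = A \cos{\left(t \right)} into the left-hand side.
Derivatives of the ansatz:
  u_x = 0
  u_t = - A \sin{\left(t \right)}
  u_tt = - A \cos{\left(t \right)}
Term by term:
  (x**2 + 1)·u_x = 0
  (x**2 + 1)·u_t = - A x^{2} \sin{\left(t \right)} - A \sin{\left(t \right)}
  exp(t)·u_tt = - A e^{t} \cos{\left(t \right)}
So the left-hand side equals
  - A x^{2} \sin{\left(t \right)} - A e^{t} \cos{\left(t \right)} - A \sin{\left(t \right)}
This must equal f(x, t) identically; expanded, f = 3 x^{2} \sin{\left(t \right)} + 3 e^{t} \cos{\left(t \right)} + 3 \sin{\left(t \right)}.
Matching coefficients of the independent functions:
  [x^{2} \sin{\left(t \right)}, e^{t} \cos{\left(t \right)}, \sin{\left(t \right)}]:  - A = 3
Solving: A = -3.
Check against the point condition:
  u(0, 0) = -3  ⟹  A = -3  ✓
Hence u(x, t) = - 3 \cos{\left(t \right)}.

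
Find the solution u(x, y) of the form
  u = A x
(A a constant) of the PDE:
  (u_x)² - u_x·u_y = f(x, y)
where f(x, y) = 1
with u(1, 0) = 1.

Substitute the ansatz u = A x into the left-hand side.
Derivatives of the ansatz:
  u_x = A
  u_y = 0
Term by term:
  (u_x)² = A^{2}
  -u_x·u_y = 0
So the left-hand side equals
  A^{2}
This must equal f(x, y) = 1 identically.
Matching coefficients of the independent functions:
  [constant term]:  A^{2} = 1
These equations allow (A) = (-1) or (1).
Impose the point condition(s):
  u(1, 0) = 1  ⟹  A = 1
Only A = 1 satisfies everything.
Hence u(x, y) = x.

Answer: u(x, y) = x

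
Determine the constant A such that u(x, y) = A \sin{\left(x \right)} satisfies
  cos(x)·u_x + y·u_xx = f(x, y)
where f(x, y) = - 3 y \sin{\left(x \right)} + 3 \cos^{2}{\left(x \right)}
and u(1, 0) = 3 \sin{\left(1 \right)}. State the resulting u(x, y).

Substitute the ansatz u = A \sin{\left(x \right)} into the left-hand side.
Derivatives of the ansatz:
  u_x = A \cos{\left(x \right)}
  u_xx = - A \sin{\left(x \right)}
Term by term:
  cos(x)·u_x = A \cos^{2}{\left(x \right)}
  y·u_xx = - A y \sin{\left(x \right)}
So the left-hand side equals
  - A y \sin{\left(x \right)} + A \cos^{2}{\left(x \right)}
This must equal f(x, y) = - 3 y \sin{\left(x \right)} + 3 \cos^{2}{\left(x \right)} identically.
Matching coefficients of the independent functions:
  [y \sin{\left(x \right)}]:  - A = -3
  [\cos^{2}{\left(x \right)}]:  A = 3
Solving: A = 3.
Check against the point condition:
  u(1, 0) = 3 \sin{\left(1 \right)}  ⟹  A \sin{\left(1 \right)} = 3 \sin{\left(1 \right)}  ✓
Hence u(x, y) = 3 \sin{\left(x \right)}.

Answer: u(x, y) = 3 \sin{\left(x \right)}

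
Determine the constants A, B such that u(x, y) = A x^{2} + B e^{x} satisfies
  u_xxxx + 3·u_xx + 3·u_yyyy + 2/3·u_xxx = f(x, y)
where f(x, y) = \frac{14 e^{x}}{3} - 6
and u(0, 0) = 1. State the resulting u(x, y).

Answer: u(x, y) = - x^{2} + e^{x}

Derivation:
Substitute the ansatz u = A x^{2} + B e^{x} into the left-hand side.
Derivatives of the ansatz:
  u_xxxx = B e^{x}
  u_xx = 2 A + B e^{x}
  u_yyyy = 0
  u_xxx = B e^{x}
Term by term:
  u_xxxx = B e^{x}
  3·u_xx = 6 A + 3 B e^{x}
  3·u_yyyy = 0
  2/3·u_xxx = \frac{2 B e^{x}}{3}
So the left-hand side equals
  6 A + \frac{14 B e^{x}}{3}
This must equal f(x, y) = \frac{14 e^{x}}{3} - 6 identically.
Matching coefficients of the independent functions:
  [constant term]:  6 A = -6
  [e^{x}]:  \frac{14 B}{3} = \frac{14}{3}
Solving: A = -1, B = 1.
Check against the point condition:
  u(0, 0) = 1  ⟹  B = 1  ✓
Hence u(x, y) = - x^{2} + e^{x}.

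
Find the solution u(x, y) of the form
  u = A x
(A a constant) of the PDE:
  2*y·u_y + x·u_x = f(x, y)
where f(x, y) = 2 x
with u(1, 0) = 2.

Answer: u(x, y) = 2 x

Derivation:
Substitute the ansatz u = A x into the left-hand side.
Derivatives of the ansatz:
  u_y = 0
  u_x = A
Term by term:
  2*y·u_y = 0
  x·u_x = A x
So the left-hand side equals
  A x
This must equal f(x, y) = 2 x identically.
Matching coefficients of the independent functions:
  [x]:  A = 2
Solving: A = 2.
Check against the point condition:
  u(1, 0) = 2  ⟹  A = 2  ✓
Hence u(x, y) = 2 x.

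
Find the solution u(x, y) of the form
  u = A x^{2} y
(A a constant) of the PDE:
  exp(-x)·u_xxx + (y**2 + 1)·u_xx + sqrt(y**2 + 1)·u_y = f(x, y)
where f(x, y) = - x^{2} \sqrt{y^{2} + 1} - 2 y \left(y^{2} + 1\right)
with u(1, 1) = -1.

Substitute the ansatz u = A x^{2} y into the left-hand side.
Derivatives of the ansatz:
  u_xxx = 0
  u_xx = 2 A y
  u_y = A x^{2}
Term by term:
  exp(-x)·u_xxx = 0
  (y**2 + 1)·u_xx = 2 A y^{3} + 2 A y
  sqrt(y**2 + 1)·u_y = A x^{2} \sqrt{y^{2} + 1}
So the left-hand side equals
  A x^{2} \sqrt{y^{2} + 1} + 2 A y^{3} + 2 A y
This must equal f(x, y) identically; expanded, f = - x^{2} \sqrt{y^{2} + 1} - 2 y^{3} - 2 y.
Matching coefficients of the independent functions:
  [y, y^{3}]:  2 A = -2
  [x^{2} \sqrt{y^{2} + 1}]:  A = -1
Solving: A = -1.
Check against the point condition:
  u(1, 1) = -1  ⟹  A = -1  ✓
Hence u(x, y) = - x^{2} y.

Answer: u(x, y) = - x^{2} y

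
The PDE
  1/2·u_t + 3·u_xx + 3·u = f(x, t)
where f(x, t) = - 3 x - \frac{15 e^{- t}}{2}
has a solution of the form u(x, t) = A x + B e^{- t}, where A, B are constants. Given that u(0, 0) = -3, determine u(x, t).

Answer: u(x, t) = - x - 3 e^{- t}

Derivation:
Substitute the ansatz u = A x + B e^{- t} into the left-hand side.
Derivatives of the ansatz:
  u_t = - B e^{- t}
  u_xx = 0
Term by term:
  1/2·u_t = - \frac{B e^{- t}}{2}
  3·u_xx = 0
  3·u = 3 A x + 3 B e^{- t}
So the left-hand side equals
  3 A x + \frac{5 B e^{- t}}{2}
This must equal f(x, t) = - 3 x - \frac{15 e^{- t}}{2} identically.
Matching coefficients of the independent functions:
  [x]:  3 A = -3
  [e^{- t}]:  \frac{5 B}{2} = - \frac{15}{2}
Solving: A = -1, B = -3.
Check against the point condition:
  u(0, 0) = -3  ⟹  B = -3  ✓
Hence u(x, t) = - x - 3 e^{- t}.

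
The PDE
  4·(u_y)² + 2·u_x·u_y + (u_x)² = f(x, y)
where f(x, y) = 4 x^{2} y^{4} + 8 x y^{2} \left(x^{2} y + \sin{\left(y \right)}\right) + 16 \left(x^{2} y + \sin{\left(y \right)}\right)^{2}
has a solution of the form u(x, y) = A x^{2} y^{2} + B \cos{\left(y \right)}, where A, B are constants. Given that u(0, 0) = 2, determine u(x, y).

Substitute the ansatz u = A x^{2} y^{2} + B \cos{\left(y \right)} into the left-hand side.
Derivatives of the ansatz:
  u_y = 2 A x^{2} y - B \sin{\left(y \right)}
  u_x = 2 A x y^{2}
Term by term:
  4·(u_y)² = 16 A^{2} x^{4} y^{2} - 16 A B x^{2} y \sin{\left(y \right)} + 4 B^{2} \sin^{2}{\left(y \right)}
  2·u_x·u_y = 8 A^{2} x^{3} y^{3} - 4 A B x y^{2} \sin{\left(y \right)}
  (u_x)² = 4 A^{2} x^{2} y^{4}
So the left-hand side equals
  16 A^{2} x^{4} y^{2} + 8 A^{2} x^{3} y^{3} + 4 A^{2} x^{2} y^{4} - 16 A B x^{2} y \sin{\left(y \right)} - 4 A B x y^{2} \sin{\left(y \right)} + 4 B^{2} \sin^{2}{\left(y \right)}
This must equal f(x, y) identically; expanded, f = 16 x^{4} y^{2} + 8 x^{3} y^{3} + 4 x^{2} y^{4} + 32 x^{2} y \sin{\left(y \right)} + 8 x y^{2} \sin{\left(y \right)} + 16 \sin^{2}{\left(y \right)}.
Matching coefficients of the independent functions:
  [x^{2} y^{4}]:  4 A^{2} = 4
  [x^{3} y^{3}]:  8 A^{2} = 8
  [x^{4} y^{2}]:  16 A^{2} = 16
  [x y^{2} \sin{\left(y \right)}]:  - 4 A B = 8
  [x^{2} y \sin{\left(y \right)}]:  - 16 A B = 32
  [\sin^{2}{\left(y \right)}]:  4 B^{2} = 16
These equations allow (A, B) = (-1, 2) or (1, -2).
Impose the point condition(s):
  u(0, 0) = 2  ⟹  B = 2
Only A = -1, B = 2 satisfies everything.
Hence u(x, y) = - x^{2} y^{2} + 2 \cos{\left(y \right)}.

Answer: u(x, y) = - x^{2} y^{2} + 2 \cos{\left(y \right)}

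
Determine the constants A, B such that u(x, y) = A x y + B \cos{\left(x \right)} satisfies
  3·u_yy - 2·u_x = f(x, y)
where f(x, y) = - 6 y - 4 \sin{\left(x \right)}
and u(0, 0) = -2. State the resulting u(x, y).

Answer: u(x, y) = 3 x y - 2 \cos{\left(x \right)}

Derivation:
Substitute the ansatz u = A x y + B \cos{\left(x \right)} into the left-hand side.
Derivatives of the ansatz:
  u_yy = 0
  u_x = A y - B \sin{\left(x \right)}
Term by term:
  3·u_yy = 0
  -2·u_x = - 2 A y + 2 B \sin{\left(x \right)}
So the left-hand side equals
  - 2 A y + 2 B \sin{\left(x \right)}
This must equal f(x, y) = - 6 y - 4 \sin{\left(x \right)} identically.
Matching coefficients of the independent functions:
  [y]:  - 2 A = -6
  [\sin{\left(x \right)}]:  2 B = -4
Solving: A = 3, B = -2.
Check against the point condition:
  u(0, 0) = -2  ⟹  B = -2  ✓
Hence u(x, y) = 3 x y - 2 \cos{\left(x \right)}.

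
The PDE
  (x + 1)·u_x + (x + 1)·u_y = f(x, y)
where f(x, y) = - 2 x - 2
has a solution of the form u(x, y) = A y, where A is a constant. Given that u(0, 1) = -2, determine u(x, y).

Substitute the ansatz u = A y into the left-hand side.
Derivatives of the ansatz:
  u_x = 0
  u_y = A
Term by term:
  (x + 1)·u_x = 0
  (x + 1)·u_y = A x + A
So the left-hand side equals
  A x + A
This must equal f(x, y) = - 2 x - 2 identically.
Matching coefficients of the independent functions:
  [constant term, x]:  A = -2
Solving: A = -2.
Check against the point condition:
  u(0, 1) = -2  ⟹  A = -2  ✓
Hence u(x, y) = - 2 y.

Answer: u(x, y) = - 2 y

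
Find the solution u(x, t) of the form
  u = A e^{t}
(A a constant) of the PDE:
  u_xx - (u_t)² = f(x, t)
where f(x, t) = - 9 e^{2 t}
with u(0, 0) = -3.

Substitute the ansatz u = A e^{t} into the left-hand side.
Derivatives of the ansatz:
  u_xx = 0
  u_t = A e^{t}
Term by term:
  u_xx = 0
  -(u_t)² = - A^{2} e^{2 t}
So the left-hand side equals
  - A^{2} e^{2 t}
This must equal f(x, t) = - 9 e^{2 t} identically.
Matching coefficients of the independent functions:
  [e^{2 t}]:  - A^{2} = -9
These equations allow (A) = (-3) or (3).
Impose the point condition(s):
  u(0, 0) = -3  ⟹  A = -3
Only A = -3 satisfies everything.
Hence u(x, t) = - 3 e^{t}.

Answer: u(x, t) = - 3 e^{t}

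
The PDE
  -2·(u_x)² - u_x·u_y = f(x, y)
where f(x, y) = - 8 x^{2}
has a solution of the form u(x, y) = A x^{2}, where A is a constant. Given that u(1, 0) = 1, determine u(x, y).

Answer: u(x, y) = x^{2}

Derivation:
Substitute the ansatz u = A x^{2} into the left-hand side.
Derivatives of the ansatz:
  u_x = 2 A x
  u_y = 0
Term by term:
  -2·(u_x)² = - 8 A^{2} x^{2}
  -u_x·u_y = 0
So the left-hand side equals
  - 8 A^{2} x^{2}
This must equal f(x, y) = - 8 x^{2} identically.
Matching coefficients of the independent functions:
  [x^{2}]:  - 8 A^{2} = -8
These equations allow (A) = (-1) or (1).
Impose the point condition(s):
  u(1, 0) = 1  ⟹  A = 1
Only A = 1 satisfies everything.
Hence u(x, y) = x^{2}.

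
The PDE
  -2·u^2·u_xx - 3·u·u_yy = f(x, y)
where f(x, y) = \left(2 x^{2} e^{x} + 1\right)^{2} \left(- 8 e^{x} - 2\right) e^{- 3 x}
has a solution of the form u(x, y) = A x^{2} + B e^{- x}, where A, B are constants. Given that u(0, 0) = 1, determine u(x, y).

Substitute the ansatz u = A x^{2} + B e^{- x} into the left-hand side.
Derivatives of the ansatz:
  u_xx = 2 A + B e^{- x}
  u_yy = 0
Term by term:
  -2·u^2·u_xx = - 4 A^{3} x^{4} - 2 A^{2} B x^{4} e^{- x} - 8 A^{2} B x^{2} e^{- x} - 4 A B^{2} x^{2} e^{- 2 x} - 4 A B^{2} e^{- 2 x} - 2 B^{3} e^{- 3 x}
  -3·u·u_yy = 0
So the left-hand side equals
  - 4 A^{3} x^{4} - 2 A^{2} B x^{4} e^{- x} - 8 A^{2} B x^{2} e^{- x} - 4 A B^{2} x^{2} e^{- 2 x} - 4 A B^{2} e^{- 2 x} - 2 B^{3} e^{- 3 x}
This must equal f(x, y) identically; expanded, f = - 32 x^{4} - 8 x^{4} e^{- x} - 32 x^{2} e^{- x} - 8 x^{2} e^{- 2 x} - 8 e^{- 2 x} - 2 e^{- 3 x}.
Matching coefficients of the independent functions:
  [x^{4}]:  - 4 A^{3} = -32
  [x^{2} e^{- 2 x}, e^{- 2 x}]:  - 4 A B^{2} = -8
  [x^{2} e^{- x}]:  - 8 A^{2} B = -32
  [x^{4} e^{- x}]:  - 2 A^{2} B = -8
  [e^{- 3 x}]:  - 2 B^{3} = -2
Solving: A = 2, B = 1.
Check against the point condition:
  u(0, 0) = 1  ⟹  B = 1  ✓
Hence u(x, y) = 2 x^{2} + e^{- x}.

Answer: u(x, y) = 2 x^{2} + e^{- x}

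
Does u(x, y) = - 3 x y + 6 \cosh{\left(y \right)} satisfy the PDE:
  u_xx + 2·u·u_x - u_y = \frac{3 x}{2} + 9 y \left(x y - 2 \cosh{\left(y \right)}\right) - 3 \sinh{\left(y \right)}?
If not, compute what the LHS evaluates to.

Evaluate each term of the left-hand side for u = - 3 x y + 6 \cosh{\left(y \right)}.
Derivatives:
  u_xx = 0
  u_x = - 3 y
  u_y = - 3 x + 6 \sinh{\left(y \right)}
Terms:
  u_xx = 0
  2·u·u_x = 18 y \left(x y - 2 \cosh{\left(y \right)}\right)
  -u_y = 3 x - 6 \sinh{\left(y \right)}
Sum: LHS = 3 x + 18 y \left(x y - 2 \cosh{\left(y \right)}\right) - 6 \sinh{\left(y \right)}
Given right-hand side: \frac{3 x}{2} + 9 y \left(x y - 2 \cosh{\left(y \right)}\right) - 3 \sinh{\left(y \right)}. Difference LHS − RHS = \frac{3 x}{2} + 9 y \left(x y - 2 \cosh{\left(y \right)}\right) - 3 \sinh{\left(y \right)} ≠ 0, so u is not a solution.

Answer: No, the LHS evaluates to 3 x + 18 y \left(x y - 2 \cosh{\left(y \right)}\right) - 6 \sinh{\left(y \right)}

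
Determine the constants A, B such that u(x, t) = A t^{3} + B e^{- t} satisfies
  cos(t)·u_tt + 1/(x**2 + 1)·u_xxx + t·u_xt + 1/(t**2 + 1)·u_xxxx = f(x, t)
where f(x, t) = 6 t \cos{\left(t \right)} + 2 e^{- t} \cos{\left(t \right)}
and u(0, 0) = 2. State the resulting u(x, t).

Substitute the ansatz u = A t^{3} + B e^{- t} into the left-hand side.
Derivatives of the ansatz:
  u_tt = 6 A t + B e^{- t}
  u_xxx = 0
  u_xt = 0
  u_xxxx = 0
Term by term:
  cos(t)·u_tt = 6 A t \cos{\left(t \right)} + B e^{- t} \cos{\left(t \right)}
  1/(x**2 + 1)·u_xxx = 0
  t·u_xt = 0
  1/(t**2 + 1)·u_xxxx = 0
So the left-hand side equals
  6 A t \cos{\left(t \right)} + B e^{- t} \cos{\left(t \right)}
This must equal f(x, t) = 6 t \cos{\left(t \right)} + 2 e^{- t} \cos{\left(t \right)} identically.
Matching coefficients of the independent functions:
  [t \cos{\left(t \right)}]:  6 A = 6
  [e^{- t} \cos{\left(t \right)}]:  B = 2
Solving: A = 1, B = 2.
Check against the point condition:
  u(0, 0) = 2  ⟹  B = 2  ✓
Hence u(x, t) = t^{3} + 2 e^{- t}.

Answer: u(x, t) = t^{3} + 2 e^{- t}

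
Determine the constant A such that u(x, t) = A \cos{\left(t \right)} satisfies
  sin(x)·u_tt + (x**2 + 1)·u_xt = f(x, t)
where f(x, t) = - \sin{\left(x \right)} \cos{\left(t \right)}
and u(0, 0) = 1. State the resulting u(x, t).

Answer: u(x, t) = \cos{\left(t \right)}

Derivation:
Substitute the ansatz u = A \cos{\left(t \right)} into the left-hand side.
Derivatives of the ansatz:
  u_tt = - A \cos{\left(t \right)}
  u_xt = 0
Term by term:
  sin(x)·u_tt = - A \sin{\left(x \right)} \cos{\left(t \right)}
  (x**2 + 1)·u_xt = 0
So the left-hand side equals
  - A \sin{\left(x \right)} \cos{\left(t \right)}
This must equal f(x, t) = - \sin{\left(x \right)} \cos{\left(t \right)} identically.
Matching coefficients of the independent functions:
  [\sin{\left(x \right)} \cos{\left(t \right)}]:  - A = -1
Solving: A = 1.
Check against the point condition:
  u(0, 0) = 1  ⟹  A = 1  ✓
Hence u(x, t) = \cos{\left(t \right)}.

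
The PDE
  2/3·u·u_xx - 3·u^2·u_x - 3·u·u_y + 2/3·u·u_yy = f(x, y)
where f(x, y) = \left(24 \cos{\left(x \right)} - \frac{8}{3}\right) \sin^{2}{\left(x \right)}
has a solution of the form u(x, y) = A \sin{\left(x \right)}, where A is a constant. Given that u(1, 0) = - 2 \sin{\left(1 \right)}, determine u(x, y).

Substitute the ansatz u = A \sin{\left(x \right)} into the left-hand side.
Derivatives of the ansatz:
  u_xx = - A \sin{\left(x \right)}
  u_x = A \cos{\left(x \right)}
  u_y = 0
  u_yy = 0
Term by term:
  2/3·u·u_xx = - \frac{2 A^{2} \sin^{2}{\left(x \right)}}{3}
  -3·u^2·u_x = - 3 A^{3} \sin^{2}{\left(x \right)} \cos{\left(x \right)}
  -3·u·u_y = 0
  2/3·u·u_yy = 0
So the left-hand side equals
  - 3 A^{3} \sin^{2}{\left(x \right)} \cos{\left(x \right)} - \frac{2 A^{2} \sin^{2}{\left(x \right)}}{3}
This must equal f(x, y) identically; expanded, f = 24 \sin^{2}{\left(x \right)} \cos{\left(x \right)} - \frac{8 \sin^{2}{\left(x \right)}}{3}.
Matching coefficients of the independent functions:
  [\sin^{2}{\left(x \right)} \cos{\left(x \right)}]:  - 3 A^{3} = 24
  [\sin^{2}{\left(x \right)}]:  - \frac{2 A^{2}}{3} = - \frac{8}{3}
Solving: A = -2.
Check against the point condition:
  u(1, 0) = - 2 \sin{\left(1 \right)}  ⟹  A \sin{\left(1 \right)} = - 2 \sin{\left(1 \right)}  ✓
Hence u(x, y) = - 2 \sin{\left(x \right)}.

Answer: u(x, y) = - 2 \sin{\left(x \right)}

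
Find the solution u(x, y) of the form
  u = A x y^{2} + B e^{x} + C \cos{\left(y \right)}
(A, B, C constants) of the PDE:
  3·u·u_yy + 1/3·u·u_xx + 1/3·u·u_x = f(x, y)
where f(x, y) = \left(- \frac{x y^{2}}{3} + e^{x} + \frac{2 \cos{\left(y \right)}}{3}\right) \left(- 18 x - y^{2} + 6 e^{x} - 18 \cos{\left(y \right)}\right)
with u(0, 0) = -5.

Substitute the ansatz u = A x y^{2} + B e^{x} + C \cos{\left(y \right)} into the left-hand side.
Derivatives of the ansatz:
  u_yy = 2 A x - C \cos{\left(y \right)}
  u_xx = B e^{x}
  u_x = A y^{2} + B e^{x}
Term by term:
  3·u·u_yy = 6 A^{2} x^{2} y^{2} + 6 A B x e^{x} - 3 A C x y^{2} \cos{\left(y \right)} + 6 A C x \cos{\left(y \right)} - 3 B C e^{x} \cos{\left(y \right)} - 3 C^{2} \cos^{2}{\left(y \right)}
  1/3·u·u_xx = \frac{A B x y^{2} e^{x}}{3} + \frac{B^{2} e^{2 x}}{3} + \frac{B C e^{x} \cos{\left(y \right)}}{3}
  1/3·u·u_x = \frac{A^{2} x y^{4}}{3} + \frac{A B x y^{2} e^{x}}{3} + \frac{A B y^{2} e^{x}}{3} + \frac{A C y^{2} \cos{\left(y \right)}}{3} + \frac{B^{2} e^{2 x}}{3} + \frac{B C e^{x} \cos{\left(y \right)}}{3}
So the left-hand side equals
  6 A^{2} x^{2} y^{2} + \frac{A^{2} x y^{4}}{3} + \frac{2 A B x y^{2} e^{x}}{3} + 6 A B x e^{x} + \frac{A B y^{2} e^{x}}{3} - 3 A C x y^{2} \cos{\left(y \right)} + 6 A C x \cos{\left(y \right)} + \frac{A C y^{2} \cos{\left(y \right)}}{3} + \frac{2 B^{2} e^{2 x}}{3} - \frac{7 B C e^{x} \cos{\left(y \right)}}{3} - 3 C^{2} \cos^{2}{\left(y \right)}
This must equal f(x, y) identically; expanded, f = 6 x^{2} y^{2} + \frac{x y^{4}}{3} - 2 x y^{2} e^{x} + 6 x y^{2} \cos{\left(y \right)} - 18 x e^{x} - 12 x \cos{\left(y \right)} - y^{2} e^{x} - \frac{2 y^{2} \cos{\left(y \right)}}{3} + 6 e^{2 x} - 14 e^{x} \cos{\left(y \right)} - 12 \cos^{2}{\left(y \right)}.
Matching coefficients of the independent functions:
  [x y^{4}]:  \frac{A^{2}}{3} = \frac{1}{3}
  [x e^{x}]:  6 A B = -18
  [x \cos{\left(y \right)}]:  6 A C = -12
  [x^{2} y^{2}]:  6 A^{2} = 6
  [y^{2} e^{x}]:  \frac{A B}{3} = -1
  [y^{2} \cos{\left(y \right)}]:  \frac{A C}{3} = - \frac{2}{3}
  [e^{x} \cos{\left(y \right)}]:  - \frac{7 B C}{3} = -14
  [x y^{2} e^{x}]:  \frac{2 A B}{3} = -2
  [x y^{2} \cos{\left(y \right)}]:  - 3 A C = 6
  [e^{2 x}]:  \frac{2 B^{2}}{3} = 6
  [\cos^{2}{\left(y \right)}]:  - 3 C^{2} = -12
These equations allow (A, B, C) = (-1, 3, 2) or (1, -3, -2).
Impose the point condition(s):
  u(0, 0) = -5  ⟹  B + C = -5
Only A = 1, B = -3, C = -2 satisfies everything.
Hence u(x, y) = x y^{2} - 3 e^{x} - 2 \cos{\left(y \right)}.

Answer: u(x, y) = x y^{2} - 3 e^{x} - 2 \cos{\left(y \right)}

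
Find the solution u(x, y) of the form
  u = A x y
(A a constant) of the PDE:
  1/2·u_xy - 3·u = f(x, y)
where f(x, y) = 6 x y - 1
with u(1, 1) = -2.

Substitute the ansatz u = A x y into the left-hand side.
Derivatives of the ansatz:
  u_xy = A
Term by term:
  1/2·u_xy = \frac{A}{2}
  -3·u = - 3 A x y
So the left-hand side equals
  - 3 A x y + \frac{A}{2}
This must equal f(x, y) = 6 x y - 1 identically.
Matching coefficients of the independent functions:
  [constant term]:  \frac{A}{2} = -1
  [x y]:  - 3 A = 6
Solving: A = -2.
Check against the point condition:
  u(1, 1) = -2  ⟹  A = -2  ✓
Hence u(x, y) = - 2 x y.

Answer: u(x, y) = - 2 x y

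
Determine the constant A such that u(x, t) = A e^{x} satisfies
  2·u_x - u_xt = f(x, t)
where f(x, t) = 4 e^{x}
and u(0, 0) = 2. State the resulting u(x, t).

Substitute the ansatz u = A e^{x} into the left-hand side.
Derivatives of the ansatz:
  u_x = A e^{x}
  u_xt = 0
Term by term:
  2·u_x = 2 A e^{x}
  -u_xt = 0
So the left-hand side equals
  2 A e^{x}
This must equal f(x, t) = 4 e^{x} identically.
Matching coefficients of the independent functions:
  [e^{x}]:  2 A = 4
Solving: A = 2.
Check against the point condition:
  u(0, 0) = 2  ⟹  A = 2  ✓
Hence u(x, t) = 2 e^{x}.

Answer: u(x, t) = 2 e^{x}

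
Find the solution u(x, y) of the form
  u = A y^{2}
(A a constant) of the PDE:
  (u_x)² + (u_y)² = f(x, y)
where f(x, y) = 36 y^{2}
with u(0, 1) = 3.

Substitute the ansatz u = A y^{2} into the left-hand side.
Derivatives of the ansatz:
  u_x = 0
  u_y = 2 A y
Term by term:
  (u_x)² = 0
  (u_y)² = 4 A^{2} y^{2}
So the left-hand side equals
  4 A^{2} y^{2}
This must equal f(x, y) = 36 y^{2} identically.
Matching coefficients of the independent functions:
  [y^{2}]:  4 A^{2} = 36
These equations allow (A) = (-3) or (3).
Impose the point condition(s):
  u(0, 1) = 3  ⟹  A = 3
Only A = 3 satisfies everything.
Hence u(x, y) = 3 y^{2}.

Answer: u(x, y) = 3 y^{2}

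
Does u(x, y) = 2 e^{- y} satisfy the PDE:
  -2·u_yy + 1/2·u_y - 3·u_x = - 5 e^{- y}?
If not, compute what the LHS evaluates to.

Answer: Yes

Derivation:
Evaluate each term of the left-hand side for u = 2 e^{- y}.
Derivatives:
  u_yy = 2 e^{- y}
  u_y = - 2 e^{- y}
  u_x = 0
Terms:
  -2·u_yy = - 4 e^{- y}
  1/2·u_y = - e^{- y}
  -3·u_x = 0
Sum: LHS = - 5 e^{- y}
This is exactly the given right-hand side, so u is a solution.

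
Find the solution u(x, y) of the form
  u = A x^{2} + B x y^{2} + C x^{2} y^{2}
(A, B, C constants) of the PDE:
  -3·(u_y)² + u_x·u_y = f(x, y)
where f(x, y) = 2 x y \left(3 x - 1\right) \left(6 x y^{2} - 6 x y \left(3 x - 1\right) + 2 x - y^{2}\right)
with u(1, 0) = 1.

Substitute the ansatz u = A x^{2} + B x y^{2} + C x^{2} y^{2} into the left-hand side.
Derivatives of the ansatz:
  u_y = 2 B x y + 2 C x^{2} y
  u_x = 2 A x + B y^{2} + 2 C x y^{2}
Term by term:
  -3·(u_y)² = - 12 B^{2} x^{2} y^{2} - 24 B C x^{3} y^{2} - 12 C^{2} x^{4} y^{2}
  u_x·u_y = 4 A B x^{2} y + 4 A C x^{3} y + 2 B^{2} x y^{3} + 6 B C x^{2} y^{3} + 4 C^{2} x^{3} y^{3}
So the left-hand side equals
  4 A B x^{2} y + 4 A C x^{3} y - 12 B^{2} x^{2} y^{2} + 2 B^{2} x y^{3} - 24 B C x^{3} y^{2} + 6 B C x^{2} y^{3} - 12 C^{2} x^{4} y^{2} + 4 C^{2} x^{3} y^{3}
This must equal f(x, y) identically; expanded, f = - 108 x^{4} y^{2} + 36 x^{3} y^{3} + 72 x^{3} y^{2} + 12 x^{3} y - 18 x^{2} y^{3} - 12 x^{2} y^{2} - 4 x^{2} y + 2 x y^{3}.
Matching coefficients of the independent functions:
  [x y^{3}]:  2 B^{2} = 2
  [x^{2} y]:  4 A B = -4
  [x^{2} y^{2}]:  - 12 B^{2} = -12
  [x^{2} y^{3}]:  6 B C = -18
  [x^{3} y]:  4 A C = 12
  [x^{3} y^{2}]:  - 24 B C = 72
  [x^{3} y^{3}]:  4 C^{2} = 36
  [x^{4} y^{2}]:  - 12 C^{2} = -108
These equations allow (A, B, C) = (-1, 1, -3) or (1, -1, 3).
Impose the point condition(s):
  u(1, 0) = 1  ⟹  A = 1
Only A = 1, B = -1, C = 3 satisfies everything.
Hence u(x, y) = 3 x^{2} y^{2} + x^{2} - x y^{2}.

Answer: u(x, y) = 3 x^{2} y^{2} + x^{2} - x y^{2}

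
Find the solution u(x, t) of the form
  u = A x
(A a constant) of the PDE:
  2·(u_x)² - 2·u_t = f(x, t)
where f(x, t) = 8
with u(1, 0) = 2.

Substitute the ansatz u = A x into the left-hand side.
Derivatives of the ansatz:
  u_x = A
  u_t = 0
Term by term:
  2·(u_x)² = 2 A^{2}
  -2·u_t = 0
So the left-hand side equals
  2 A^{2}
This must equal f(x, t) = 8 identically.
Matching coefficients of the independent functions:
  [constant term]:  2 A^{2} = 8
These equations allow (A) = (-2) or (2).
Impose the point condition(s):
  u(1, 0) = 2  ⟹  A = 2
Only A = 2 satisfies everything.
Hence u(x, t) = 2 x.

Answer: u(x, t) = 2 x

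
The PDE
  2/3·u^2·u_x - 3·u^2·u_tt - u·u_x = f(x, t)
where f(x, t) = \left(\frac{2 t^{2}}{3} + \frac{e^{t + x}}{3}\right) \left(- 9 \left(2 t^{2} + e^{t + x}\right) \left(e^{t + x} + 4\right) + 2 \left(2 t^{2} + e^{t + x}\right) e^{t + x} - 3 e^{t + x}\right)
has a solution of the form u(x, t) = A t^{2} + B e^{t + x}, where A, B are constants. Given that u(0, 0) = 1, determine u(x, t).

Substitute the ansatz u = A t^{2} + B e^{t + x} into the left-hand side.
Derivatives of the ansatz:
  u_x = B e^{t} e^{x}
  u_tt = 2 A + B e^{t} e^{x}
Term by term:
  2/3·u^2·u_x = \frac{2 A^{2} B t^{4} e^{t} e^{x}}{3} + \frac{4 A B^{2} t^{2} e^{2 t} e^{2 x}}{3} + \frac{2 B^{3} e^{3 t} e^{3 x}}{3}
  -3·u^2·u_tt = - 6 A^{3} t^{4} - 3 A^{2} B t^{4} e^{t} e^{x} - 12 A^{2} B t^{2} e^{t} e^{x} - 6 A B^{2} t^{2} e^{2 t} e^{2 x} - 6 A B^{2} e^{2 t} e^{2 x} - 3 B^{3} e^{3 t} e^{3 x}
  -u·u_x = - A B t^{2} e^{t} e^{x} - B^{2} e^{2 t} e^{2 x}
So the left-hand side equals
  - 6 A^{3} t^{4} - \frac{7 A^{2} B t^{4} e^{t} e^{x}}{3} - 12 A^{2} B t^{2} e^{t} e^{x} - \frac{14 A B^{2} t^{2} e^{2 t} e^{2 x}}{3} - 6 A B^{2} e^{2 t} e^{2 x} - A B t^{2} e^{t} e^{x} - \frac{7 B^{3} e^{3 t} e^{3 x}}{3} - B^{2} e^{2 t} e^{2 x}
This must equal f(x, t) identically; expanded, f = - \frac{28 t^{4} e^{t} e^{x}}{3} - 48 t^{4} - \frac{28 t^{2} e^{2 t} e^{2 x}}{3} - 50 t^{2} e^{t} e^{x} - \frac{7 e^{3 t} e^{3 x}}{3} - 13 e^{2 t} e^{2 x}.
Matching coefficients of the independent functions:
  [t^{4}]:  - 6 A^{3} = -48
  [e^{2 t} e^{2 x}]:  - 6 A B^{2} - B^{2} = -13
  [e^{3 t} e^{3 x}]:  - \frac{7 B^{3}}{3} = - \frac{7}{3}
  [t^{2} e^{t} e^{x}]:  - 12 A^{2} B - A B = -50
  [t^{2} e^{2 t} e^{2 x}]:  - \frac{14 A B^{2}}{3} = - \frac{28}{3}
  [t^{4} e^{t} e^{x}]:  - \frac{7 A^{2} B}{3} = - \frac{28}{3}
Solving: A = 2, B = 1.
Check against the point condition:
  u(0, 0) = 1  ⟹  B = 1  ✓
Hence u(x, t) = 2 t^{2} + e^{t + x}.

Answer: u(x, t) = 2 t^{2} + e^{t + x}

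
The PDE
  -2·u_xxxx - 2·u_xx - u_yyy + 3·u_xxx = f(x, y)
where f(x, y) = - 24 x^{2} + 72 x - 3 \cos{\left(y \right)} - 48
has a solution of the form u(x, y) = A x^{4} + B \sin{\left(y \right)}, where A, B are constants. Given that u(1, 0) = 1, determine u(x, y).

Answer: u(x, y) = x^{4} - 3 \sin{\left(y \right)}

Derivation:
Substitute the ansatz u = A x^{4} + B \sin{\left(y \right)} into the left-hand side.
Derivatives of the ansatz:
  u_xxxx = 24 A
  u_xx = 12 A x^{2}
  u_yyy = - B \cos{\left(y \right)}
  u_xxx = 24 A x
Term by term:
  -2·u_xxxx = - 48 A
  -2·u_xx = - 24 A x^{2}
  -u_yyy = B \cos{\left(y \right)}
  3·u_xxx = 72 A x
So the left-hand side equals
  - 24 A x^{2} + 72 A x - 48 A + B \cos{\left(y \right)}
This must equal f(x, y) = - 24 x^{2} + 72 x - 3 \cos{\left(y \right)} - 48 identically.
Matching coefficients of the independent functions:
  [constant term]:  - 48 A = -48
  [x]:  72 A = 72
  [x^{2}]:  - 24 A = -24
  [\cos{\left(y \right)}]:  B = -3
Solving: A = 1, B = -3.
Check against the point condition:
  u(1, 0) = 1  ⟹  A = 1  ✓
Hence u(x, y) = x^{4} - 3 \sin{\left(y \right)}.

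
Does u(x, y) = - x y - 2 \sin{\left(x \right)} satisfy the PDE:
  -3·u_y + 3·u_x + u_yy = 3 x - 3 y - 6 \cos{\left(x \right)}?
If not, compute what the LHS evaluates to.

Evaluate each term of the left-hand side for u = - x y - 2 \sin{\left(x \right)}.
Derivatives:
  u_y = - x
  u_x = - y - 2 \cos{\left(x \right)}
  u_yy = 0
Terms:
  -3·u_y = 3 x
  3·u_x = - 3 y - 6 \cos{\left(x \right)}
  u_yy = 0
Sum: LHS = 3 x - 3 y - 6 \cos{\left(x \right)}
This is exactly the given right-hand side, so u is a solution.

Answer: Yes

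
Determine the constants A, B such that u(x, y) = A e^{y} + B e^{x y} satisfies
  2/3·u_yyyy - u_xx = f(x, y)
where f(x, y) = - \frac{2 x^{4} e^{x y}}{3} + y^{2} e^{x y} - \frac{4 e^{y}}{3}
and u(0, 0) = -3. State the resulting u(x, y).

Substitute the ansatz u = A e^{y} + B e^{x y} into the left-hand side.
Derivatives of the ansatz:
  u_yyyy = A e^{y} + B x^{4} e^{x y}
  u_xx = B y^{2} e^{x y}
Term by term:
  2/3·u_yyyy = \frac{2 A e^{y}}{3} + \frac{2 B x^{4} e^{x y}}{3}
  -u_xx = - B y^{2} e^{x y}
So the left-hand side equals
  \frac{2 A e^{y}}{3} + \frac{2 B x^{4} e^{x y}}{3} - B y^{2} e^{x y}
This must equal f(x, y) = - \frac{2 x^{4} e^{x y}}{3} + y^{2} e^{x y} - \frac{4 e^{y}}{3} identically.
Matching coefficients of the independent functions:
  [x^{4} e^{x y}]:  \frac{2 B}{3} = - \frac{2}{3}
  [y^{2} e^{x y}]:  - B = 1
  [e^{y}]:  \frac{2 A}{3} = - \frac{4}{3}
Solving: A = -2, B = -1.
Check against the point condition:
  u(0, 0) = -3  ⟹  A + B = -3  ✓
Hence u(x, y) = - 2 e^{y} - e^{x y}.

Answer: u(x, y) = - 2 e^{y} - e^{x y}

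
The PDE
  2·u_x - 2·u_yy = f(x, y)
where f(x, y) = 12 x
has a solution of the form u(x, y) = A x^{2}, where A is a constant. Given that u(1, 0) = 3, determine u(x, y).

Substitute the ansatz u = A x^{2} into the left-hand side.
Derivatives of the ansatz:
  u_x = 2 A x
  u_yy = 0
Term by term:
  2·u_x = 4 A x
  -2·u_yy = 0
So the left-hand side equals
  4 A x
This must equal f(x, y) = 12 x identically.
Matching coefficients of the independent functions:
  [x]:  4 A = 12
Solving: A = 3.
Check against the point condition:
  u(1, 0) = 3  ⟹  A = 3  ✓
Hence u(x, y) = 3 x^{2}.

Answer: u(x, y) = 3 x^{2}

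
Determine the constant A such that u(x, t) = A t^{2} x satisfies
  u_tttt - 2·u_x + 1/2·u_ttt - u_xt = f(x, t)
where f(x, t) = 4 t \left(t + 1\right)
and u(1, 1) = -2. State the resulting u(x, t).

Substitute the ansatz u = A t^{2} x into the left-hand side.
Derivatives of the ansatz:
  u_tttt = 0
  u_x = A t^{2}
  u_ttt = 0
  u_xt = 2 A t
Term by term:
  u_tttt = 0
  -2·u_x = - 2 A t^{2}
  1/2·u_ttt = 0
  -u_xt = - 2 A t
So the left-hand side equals
  - 2 A t^{2} - 2 A t
This must equal f(x, t) identically; expanded, f = 4 t^{2} + 4 t.
Matching coefficients of the independent functions:
  [t, t^{2}]:  - 2 A = 4
Solving: A = -2.
Check against the point condition:
  u(1, 1) = -2  ⟹  A = -2  ✓
Hence u(x, t) = - 2 t^{2} x.

Answer: u(x, t) = - 2 t^{2} x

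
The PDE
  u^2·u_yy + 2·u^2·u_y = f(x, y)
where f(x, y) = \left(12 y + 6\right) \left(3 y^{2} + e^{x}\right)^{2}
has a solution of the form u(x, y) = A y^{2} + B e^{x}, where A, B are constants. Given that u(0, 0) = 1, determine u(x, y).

Substitute the ansatz u = A y^{2} + B e^{x} into the left-hand side.
Derivatives of the ansatz:
  u_yy = 2 A
  u_y = 2 A y
Term by term:
  u^2·u_yy = 2 A^{3} y^{4} + 4 A^{2} B y^{2} e^{x} + 2 A B^{2} e^{2 x}
  2·u^2·u_y = 4 A^{3} y^{5} + 8 A^{2} B y^{3} e^{x} + 4 A B^{2} y e^{2 x}
So the left-hand side equals
  4 A^{3} y^{5} + 2 A^{3} y^{4} + 8 A^{2} B y^{3} e^{x} + 4 A^{2} B y^{2} e^{x} + 4 A B^{2} y e^{2 x} + 2 A B^{2} e^{2 x}
This must equal f(x, y) identically; expanded, f = 108 y^{5} + 54 y^{4} + 72 y^{3} e^{x} + 36 y^{2} e^{x} + 12 y e^{2 x} + 6 e^{2 x}.
Matching coefficients of the independent functions:
  [y^{4}]:  2 A^{3} = 54
  [y^{5}]:  4 A^{3} = 108
  [y e^{2 x}]:  4 A B^{2} = 12
  [y^{2} e^{x}]:  4 A^{2} B = 36
  [y^{3} e^{x}]:  8 A^{2} B = 72
  [e^{2 x}]:  2 A B^{2} = 6
Solving: A = 3, B = 1.
Check against the point condition:
  u(0, 0) = 1  ⟹  B = 1  ✓
Hence u(x, y) = 3 y^{2} + e^{x}.

Answer: u(x, y) = 3 y^{2} + e^{x}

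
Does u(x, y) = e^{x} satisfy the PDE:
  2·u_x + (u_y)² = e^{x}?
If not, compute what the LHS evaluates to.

Answer: No, the LHS evaluates to 2 e^{x}

Derivation:
Evaluate each term of the left-hand side for u = e^{x}.
Derivatives:
  u_x = e^{x}
  u_y = 0
Terms:
  2·u_x = 2 e^{x}
  (u_y)² = 0
Sum: LHS = 2 e^{x}
Given right-hand side: e^{x}. Difference LHS − RHS = e^{x} ≠ 0, so u is not a solution.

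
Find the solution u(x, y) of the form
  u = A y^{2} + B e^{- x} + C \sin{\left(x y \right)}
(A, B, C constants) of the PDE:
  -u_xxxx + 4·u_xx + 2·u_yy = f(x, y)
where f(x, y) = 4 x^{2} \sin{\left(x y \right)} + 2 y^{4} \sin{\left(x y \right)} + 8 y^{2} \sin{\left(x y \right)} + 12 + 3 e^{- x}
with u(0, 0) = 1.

Substitute the ansatz u = A y^{2} + B e^{- x} + C \sin{\left(x y \right)} into the left-hand side.
Derivatives of the ansatz:
  u_xxxx = B e^{- x} + C y^{4} \sin{\left(x y \right)}
  u_xx = B e^{- x} - C y^{2} \sin{\left(x y \right)}
  u_yy = 2 A - C x^{2} \sin{\left(x y \right)}
Term by term:
  -u_xxxx = - B e^{- x} - C y^{4} \sin{\left(x y \right)}
  4·u_xx = 4 B e^{- x} - 4 C y^{2} \sin{\left(x y \right)}
  2·u_yy = 4 A - 2 C x^{2} \sin{\left(x y \right)}
So the left-hand side equals
  4 A + 3 B e^{- x} - 2 C x^{2} \sin{\left(x y \right)} - C y^{4} \sin{\left(x y \right)} - 4 C y^{2} \sin{\left(x y \right)}
This must equal f(x, y) = 4 x^{2} \sin{\left(x y \right)} + 2 y^{4} \sin{\left(x y \right)} + 8 y^{2} \sin{\left(x y \right)} + 12 + 3 e^{- x} identically.
Matching coefficients of the independent functions:
  [constant term]:  4 A = 12
  [x^{2} \sin{\left(x y \right)}]:  - 2 C = 4
  [y^{2} \sin{\left(x y \right)}]:  - 4 C = 8
  [y^{4} \sin{\left(x y \right)}]:  - C = 2
  [e^{- x}]:  3 B = 3
Solving: A = 3, B = 1, C = -2.
Check against the point condition:
  u(0, 0) = 1  ⟹  B = 1  ✓
Hence u(x, y) = 3 y^{2} - 2 \sin{\left(x y \right)} + e^{- x}.

Answer: u(x, y) = 3 y^{2} - 2 \sin{\left(x y \right)} + e^{- x}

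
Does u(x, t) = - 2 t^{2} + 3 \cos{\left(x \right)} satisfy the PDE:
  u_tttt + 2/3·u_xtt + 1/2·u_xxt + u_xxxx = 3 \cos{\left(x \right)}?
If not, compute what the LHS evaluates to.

Answer: Yes

Derivation:
Evaluate each term of the left-hand side for u = - 2 t^{2} + 3 \cos{\left(x \right)}.
Derivatives:
  u_tttt = 0
  u_xtt = 0
  u_xxt = 0
  u_xxxx = 3 \cos{\left(x \right)}
Terms:
  u_tttt = 0
  2/3·u_xtt = 0
  1/2·u_xxt = 0
  u_xxxx = 3 \cos{\left(x \right)}
Sum: LHS = 3 \cos{\left(x \right)}
This is exactly the given right-hand side, so u is a solution.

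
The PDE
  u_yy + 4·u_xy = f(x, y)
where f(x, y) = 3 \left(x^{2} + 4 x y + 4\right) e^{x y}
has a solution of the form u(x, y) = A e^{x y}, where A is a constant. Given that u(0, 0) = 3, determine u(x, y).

Substitute the ansatz u = A e^{x y} into the left-hand side.
Derivatives of the ansatz:
  u_yy = A x^{2} e^{x y}
  u_xy = A x y e^{x y} + A e^{x y}
Term by term:
  u_yy = A x^{2} e^{x y}
  4·u_xy = 4 A x y e^{x y} + 4 A e^{x y}
So the left-hand side equals
  A x^{2} e^{x y} + 4 A x y e^{x y} + 4 A e^{x y}
This must equal f(x, y) identically; expanded, f = 3 x^{2} e^{x y} + 12 x y e^{x y} + 12 e^{x y}.
Matching coefficients of the independent functions:
  [x^{2} e^{x y}]:  A = 3
  [x y e^{x y}, e^{x y}]:  4 A = 12
Solving: A = 3.
Check against the point condition:
  u(0, 0) = 3  ⟹  A = 3  ✓
Hence u(x, y) = 3 e^{x y}.

Answer: u(x, y) = 3 e^{x y}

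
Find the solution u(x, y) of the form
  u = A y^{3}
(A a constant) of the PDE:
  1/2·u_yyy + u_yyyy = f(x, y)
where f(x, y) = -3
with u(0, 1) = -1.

Substitute the ansatz u = A y^{3} into the left-hand side.
Derivatives of the ansatz:
  u_yyy = 6 A
  u_yyyy = 0
Term by term:
  1/2·u_yyy = 3 A
  u_yyyy = 0
So the left-hand side equals
  3 A
This must equal f(x, y) = -3 identically.
Matching coefficients of the independent functions:
  [constant term]:  3 A = -3
Solving: A = -1.
Check against the point condition:
  u(0, 1) = -1  ⟹  A = -1  ✓
Hence u(x, y) = - y^{3}.

Answer: u(x, y) = - y^{3}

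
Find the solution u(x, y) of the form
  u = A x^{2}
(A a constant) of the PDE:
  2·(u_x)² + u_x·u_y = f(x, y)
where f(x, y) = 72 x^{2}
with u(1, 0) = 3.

Substitute the ansatz u = A x^{2} into the left-hand side.
Derivatives of the ansatz:
  u_x = 2 A x
  u_y = 0
Term by term:
  2·(u_x)² = 8 A^{2} x^{2}
  u_x·u_y = 0
So the left-hand side equals
  8 A^{2} x^{2}
This must equal f(x, y) = 72 x^{2} identically.
Matching coefficients of the independent functions:
  [x^{2}]:  8 A^{2} = 72
These equations allow (A) = (-3) or (3).
Impose the point condition(s):
  u(1, 0) = 3  ⟹  A = 3
Only A = 3 satisfies everything.
Hence u(x, y) = 3 x^{2}.

Answer: u(x, y) = 3 x^{2}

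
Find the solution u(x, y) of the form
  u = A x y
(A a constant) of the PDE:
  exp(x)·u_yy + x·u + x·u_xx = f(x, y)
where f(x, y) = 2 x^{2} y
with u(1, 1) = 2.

Substitute the ansatz u = A x y into the left-hand side.
Derivatives of the ansatz:
  u_yy = 0
  u_xx = 0
Term by term:
  exp(x)·u_yy = 0
  x·u = A x^{2} y
  x·u_xx = 0
So the left-hand side equals
  A x^{2} y
This must equal f(x, y) = 2 x^{2} y identically.
Matching coefficients of the independent functions:
  [x^{2} y]:  A = 2
Solving: A = 2.
Check against the point condition:
  u(1, 1) = 2  ⟹  A = 2  ✓
Hence u(x, y) = 2 x y.

Answer: u(x, y) = 2 x y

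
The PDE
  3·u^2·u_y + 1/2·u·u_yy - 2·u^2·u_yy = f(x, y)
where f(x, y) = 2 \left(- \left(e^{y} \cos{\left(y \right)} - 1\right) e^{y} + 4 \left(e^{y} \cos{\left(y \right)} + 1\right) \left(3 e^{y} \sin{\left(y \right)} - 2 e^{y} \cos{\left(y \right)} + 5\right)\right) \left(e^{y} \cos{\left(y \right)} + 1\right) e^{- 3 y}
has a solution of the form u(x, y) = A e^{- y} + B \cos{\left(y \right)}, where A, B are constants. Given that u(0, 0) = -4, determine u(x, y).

Substitute the ansatz u = A e^{- y} + B \cos{\left(y \right)} into the left-hand side.
Derivatives of the ansatz:
  u_y = - A e^{- y} - B \sin{\left(y \right)}
  u_yy = A e^{- y} - B \cos{\left(y \right)}
Term by term:
  3·u^2·u_y = - 3 A^{3} e^{- 3 y} - 3 A^{2} B e^{- 2 y} \sin{\left(y \right)} - 6 A^{2} B e^{- 2 y} \cos{\left(y \right)} - 6 A B^{2} e^{- y} \sin{\left(y \right)} \cos{\left(y \right)} - 3 A B^{2} e^{- y} \cos^{2}{\left(y \right)} - 3 B^{3} \sin{\left(y \right)} \cos^{2}{\left(y \right)}
  1/2·u·u_yy = \frac{A^{2} e^{- 2 y}}{2} - \frac{B^{2} \cos^{2}{\left(y \right)}}{2}
  -2·u^2·u_yy = - 2 A^{3} e^{- 3 y} - 2 A^{2} B e^{- 2 y} \cos{\left(y \right)} + 2 A B^{2} e^{- y} \cos^{2}{\left(y \right)} + 2 B^{3} \cos^{3}{\left(y \right)}
So the left-hand side equals
  - 5 A^{3} e^{- 3 y} - 3 A^{2} B e^{- 2 y} \sin{\left(y \right)} - 8 A^{2} B e^{- 2 y} \cos{\left(y \right)} + \frac{A^{2} e^{- 2 y}}{2} - 6 A B^{2} e^{- y} \sin{\left(y \right)} \cos{\left(y \right)} - A B^{2} e^{- y} \cos^{2}{\left(y \right)} - 3 B^{3} \sin{\left(y \right)} \cos^{2}{\left(y \right)} + 2 B^{3} \cos^{3}{\left(y \right)} - \frac{B^{2} \cos^{2}{\left(y \right)}}{2}
This must equal f(x, y) identically; expanded, f = 24 \sin{\left(y \right)} \cos^{2}{\left(y \right)} - 16 \cos^{3}{\left(y \right)} - 2 \cos^{2}{\left(y \right)} + 48 e^{- y} \sin{\left(y \right)} \cos{\left(y \right)} + 8 e^{- y} \cos^{2}{\left(y \right)} + 24 e^{- 2 y} \sin{\left(y \right)} + 64 e^{- 2 y} \cos{\left(y \right)} + 2 e^{- 2 y} + 40 e^{- 3 y}.
Matching coefficients of the independent functions:
  [e^{- 2 y} \sin{\left(y \right)}]:  - 3 A^{2} B = 24
  [e^{- 2 y} \cos{\left(y \right)}]:  - 8 A^{2} B = 64
  [e^{- y} \cos^{2}{\left(y \right)}]:  - A B^{2} = 8
  [\sin{\left(y \right)} \cos^{2}{\left(y \right)}]:  - 3 B^{3} = 24
  [e^{- y} \sin{\left(y \right)} \cos{\left(y \right)}]:  - 6 A B^{2} = 48
  [e^{- 3 y}]:  - 5 A^{3} = 40
  [e^{- 2 y}]:  \frac{A^{2}}{2} = 2
  [\cos^{2}{\left(y \right)}]:  - \frac{B^{2}}{2} = -2
  [\cos^{3}{\left(y \right)}]:  2 B^{3} = -16
Solving: A = -2, B = -2.
Check against the point condition:
  u(0, 0) = -4  ⟹  A + B = -4  ✓
Hence u(x, y) = - 2 \cos{\left(y \right)} - 2 e^{- y}.

Answer: u(x, y) = - 2 \cos{\left(y \right)} - 2 e^{- y}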